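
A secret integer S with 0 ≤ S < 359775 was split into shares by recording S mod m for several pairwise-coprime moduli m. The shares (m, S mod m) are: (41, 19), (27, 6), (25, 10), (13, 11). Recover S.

138435

The moduli are pairwise coprime; N = 41·27·25·13 = 359775.
N/41 = 8775; 8775 ≡ 1 (mod 41), inverse 1.
N/27 = 13325; 13325 ≡ 14 (mod 27); 14·2 ≡ 1, so inverse 2.
N/25 = 14391; 14391 ≡ 16 (mod 25); 16·11 ≡ 1, so inverse 11.
N/13 = 27675; 27675 ≡ 11 (mod 13); 11·6 ≡ 1, so inverse 6.
S ≡ 19·8775·1 + 6·13325·2 + 10·14391·11 + 11·27675·6 = 3736185.
3736185 mod 359775 = 138435.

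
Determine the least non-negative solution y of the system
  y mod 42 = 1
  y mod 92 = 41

1513

gcd(42, 92) = 2 and 2 | (41 − 1), so the pair is consistent; merging gives y ≡ 1513 (mod 1932), where 1932 = lcm(42, 92).
The solution is unique modulo lcm(42, 92) = 1932.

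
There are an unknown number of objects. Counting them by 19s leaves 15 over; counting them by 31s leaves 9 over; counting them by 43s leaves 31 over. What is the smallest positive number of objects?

The moduli are pairwise coprime; M = 19·31·43 = 25327.
M/19 = 1333; 1333 ≡ 3 (mod 19); 3·13 ≡ 1, so inverse 13.
M/31 = 817; 817 ≡ 11 (mod 31); 11·17 ≡ 1, so inverse 17.
M/43 = 589; 589 ≡ 30 (mod 43); 30·33 ≡ 1, so inverse 33.
N ≡ 15·1333·13 + 9·817·17 + 31·589·33 = 987483.
987483 mod 25327 = 25057.

25057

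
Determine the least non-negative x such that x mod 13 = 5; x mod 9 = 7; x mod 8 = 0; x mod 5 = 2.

From x ≡ 5 (mod 13) write x = 5 + 13t. Substituting into x ≡ 7 (mod 9) gives 13t ≡ 2 (mod 9), and since 4⁻¹ ≡ 7 (mod 9), t ≡ 5. Hence x ≡ 5 + 13·5 = 70 (mod 117).
From x ≡ 70 (mod 117) write x = 70 + 117t. Substituting into x ≡ 0 (mod 8) gives 117t ≡ 2 (mod 8), and since 5⁻¹ ≡ 5 (mod 8), t ≡ 2. Hence x ≡ 70 + 117·2 = 304 (mod 936).
From x ≡ 304 (mod 936) write x = 304 + 936t. Substituting into x ≡ 2 (mod 5) gives 936t ≡ 3 (mod 5), and since 1⁻¹ ≡ 1 (mod 5), t ≡ 3. Hence x ≡ 304 + 936·3 = 3112 (mod 4680).

3112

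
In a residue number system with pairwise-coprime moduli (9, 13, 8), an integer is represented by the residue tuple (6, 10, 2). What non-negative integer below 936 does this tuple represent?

114

From x ≡ 6 (mod 9) write x = 6 + 9t. Substituting into x ≡ 10 (mod 13) gives 9t ≡ 4 (mod 13), and since 9⁻¹ ≡ 3 (mod 13), t ≡ 12. Hence x ≡ 6 + 9·12 = 114 (mod 117).
From x ≡ 114 (mod 117) write x = 114 + 117t. Substituting into x ≡ 2 (mod 8) gives 117t ≡ 0 (mod 8), and since 5⁻¹ ≡ 5 (mod 8), t ≡ 0. Hence x ≡ 114 + 117·0 = 114 (mod 936).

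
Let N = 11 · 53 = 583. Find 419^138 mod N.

144

Mod 11: 419 ≡ 1; by Fermat, exponent reduces to 138 mod 10 = 8; 1^8 ≡ 1 (mod 11).
Mod 53: 419 ≡ 48; by Fermat, exponent reduces to 138 mod 52 = 34; 48^34 ≡ 38 (mod 53).
Combine by CRT: x ≡ 1 (mod 11), x ≡ 38 (mod 53) ⇒ x ≡ 144 (mod 583).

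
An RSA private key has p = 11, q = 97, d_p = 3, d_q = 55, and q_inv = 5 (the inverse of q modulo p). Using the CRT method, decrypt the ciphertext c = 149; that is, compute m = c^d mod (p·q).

m₁ = c^(d_p) mod p: c ≡ 6 (mod 11), and 6^3 mod 11 = 7.
m₂ = c^(d_q) mod q: c ≡ 52 (mod 97), and 52^55 mod 97 = 34.
h = q_inv·(m₁ − m₂) mod p = 5·(7 − 34) mod 11 = 8.
m = m₂ + h·q = 34 + 8·97 = 810.

810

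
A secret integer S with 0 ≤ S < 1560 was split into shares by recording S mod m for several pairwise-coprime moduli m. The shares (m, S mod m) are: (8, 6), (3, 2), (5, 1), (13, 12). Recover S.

1286

Combine the congruences pairwise.
From S ≡ 6 (mod 8) write S = 6 + 8t. Substituting into S ≡ 2 (mod 3) gives 8t ≡ 2 (mod 3), and since 2⁻¹ ≡ 2 (mod 3), t ≡ 1. Hence S ≡ 6 + 8·1 = 14 (mod 24).
From S ≡ 14 (mod 24) write S = 14 + 24t. Substituting into S ≡ 1 (mod 5) gives 24t ≡ 2 (mod 5), and since 4⁻¹ ≡ 4 (mod 5), t ≡ 3. Hence S ≡ 14 + 24·3 = 86 (mod 120).
From S ≡ 86 (mod 120) write S = 86 + 120t. Substituting into S ≡ 12 (mod 13) gives 120t ≡ 4 (mod 13), and since 3⁻¹ ≡ 9 (mod 13), t ≡ 10. Hence S ≡ 86 + 120·10 = 1286 (mod 1560).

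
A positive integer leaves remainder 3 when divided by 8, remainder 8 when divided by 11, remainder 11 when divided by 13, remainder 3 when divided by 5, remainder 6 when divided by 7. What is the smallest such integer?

The moduli are pairwise coprime; N = 8·11·13·5·7 = 40040.
N/8 = 5005; 5005 ≡ 5 (mod 8); 5·5 ≡ 1, so inverse 5.
N/11 = 3640; 3640 ≡ 10 (mod 11); 10·10 ≡ 1, so inverse 10.
N/13 = 3080; 3080 ≡ 12 (mod 13); 12·12 ≡ 1, so inverse 12.
N/5 = 8008; 8008 ≡ 3 (mod 5); 3·2 ≡ 1, so inverse 2.
N/7 = 5720; 5720 ≡ 1 (mod 7), inverse 1.
a ≡ 3·5005·5 + 8·3640·10 + 11·3080·12 + 3·8008·2 + 6·5720·1 = 855203.
855203 mod 40040 = 14363.

14363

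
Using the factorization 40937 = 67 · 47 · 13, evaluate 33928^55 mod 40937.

21335

Mod 67: 33928 ≡ 26; 26^55 ≡ 29 (mod 67).
Mod 47: 33928 ≡ 41; by Fermat, exponent reduces to 55 mod 46 = 9; 41^9 ≡ 44 (mod 47).
Mod 13: 33928 ≡ 11; by Fermat, exponent reduces to 55 mod 12 = 7; 11^7 ≡ 2 (mod 13).
Combine by CRT: x ≡ 29 (mod 67), x ≡ 44 (mod 47), x ≡ 2 (mod 13) ⇒ x ≡ 21335 (mod 40937).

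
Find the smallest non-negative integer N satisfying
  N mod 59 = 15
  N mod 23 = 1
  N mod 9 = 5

The moduli are pairwise coprime; M = 59·23·9 = 12213.
M/59 = 207; 207 ≡ 30 (mod 59); 30·2 ≡ 1, so inverse 2.
M/23 = 531; 531 ≡ 2 (mod 23); 2·12 ≡ 1, so inverse 12.
M/9 = 1357; 1357 ≡ 7 (mod 9); 7·4 ≡ 1, so inverse 4.
N ≡ 15·207·2 + 1·531·12 + 5·1357·4 = 39722.
39722 mod 12213 = 3083.

3083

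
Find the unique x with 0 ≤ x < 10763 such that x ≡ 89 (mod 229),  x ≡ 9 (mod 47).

6730

Combine the congruences pairwise.
From x ≡ 89 (mod 229) write x = 89 + 229t. Substituting into x ≡ 9 (mod 47) gives 229t ≡ 14 (mod 47), and since 41⁻¹ ≡ 39 (mod 47), t ≡ 29. Hence x ≡ 89 + 229·29 = 6730 (mod 10763).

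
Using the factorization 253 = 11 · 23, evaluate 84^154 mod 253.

Mod 11: 84 ≡ 7; by Fermat, exponent reduces to 154 mod 10 = 4; 7^4 ≡ 3 (mod 11).
Mod 23: 84 ≡ 15; since 22 | 154, by Fermat 15^154 ≡ 1 (mod 23).
Combine by CRT: x ≡ 3 (mod 11), x ≡ 1 (mod 23) ⇒ x ≡ 47 (mod 253).

47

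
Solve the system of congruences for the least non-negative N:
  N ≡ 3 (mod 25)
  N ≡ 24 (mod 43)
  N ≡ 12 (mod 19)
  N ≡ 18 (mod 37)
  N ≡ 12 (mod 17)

Combine the congruences pairwise.
From N ≡ 3 (mod 25) write N = 3 + 25t. Substituting into N ≡ 24 (mod 43) gives 25t ≡ 21 (mod 43), and since 25⁻¹ ≡ 31 (mod 43), t ≡ 6. Hence N ≡ 3 + 25·6 = 153 (mod 1075).
From N ≡ 153 (mod 1075) write N = 153 + 1075t. Substituting into N ≡ 12 (mod 19) gives 1075t ≡ 11 (mod 19), and since 11⁻¹ ≡ 7 (mod 19), t ≡ 1. Hence N ≡ 153 + 1075·1 = 1228 (mod 20425).
From N ≡ 1228 (mod 20425) write N = 1228 + 20425t. Substituting into N ≡ 18 (mod 37) gives 20425t ≡ 11 (mod 37), and since 1⁻¹ ≡ 1 (mod 37), t ≡ 11. Hence N ≡ 1228 + 20425·11 = 225903 (mod 755725).
From N ≡ 225903 (mod 755725) write N = 225903 + 755725t. Substituting into N ≡ 12 (mod 17) gives 755725t ≡ 5 (mod 17), and since 7⁻¹ ≡ 5 (mod 17), t ≡ 8. Hence N ≡ 225903 + 755725·8 = 6271703 (mod 12847325).

6271703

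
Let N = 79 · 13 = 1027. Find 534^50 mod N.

Mod 79: 534 ≡ 60; 60^50 ≡ 76 (mod 79).
Mod 13: 534 ≡ 1; by Fermat, exponent reduces to 50 mod 12 = 2; 1^2 ≡ 1 (mod 13).
Combine by CRT: x ≡ 76 (mod 79), x ≡ 1 (mod 13) ⇒ x ≡ 313 (mod 1027).

313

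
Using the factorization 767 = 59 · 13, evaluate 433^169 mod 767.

Mod 59: 433 ≡ 20; by Fermat, exponent reduces to 169 mod 58 = 53; 20^53 ≡ 7 (mod 59).
Mod 13: 433 ≡ 4; by Fermat, exponent reduces to 169 mod 12 = 1; 4^1 ≡ 4 (mod 13).
Combine by CRT: x ≡ 7 (mod 59), x ≡ 4 (mod 13) ⇒ x ≡ 420 (mod 767).

420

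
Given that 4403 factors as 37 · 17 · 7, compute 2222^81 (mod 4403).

216

Mod 37: 2222 ≡ 2; by Fermat, exponent reduces to 81 mod 36 = 9; 2^9 ≡ 31 (mod 37).
Mod 17: 2222 ≡ 12; by Fermat, exponent reduces to 81 mod 16 = 1; 12^1 ≡ 12 (mod 17).
Mod 7: 2222 ≡ 3; by Fermat, exponent reduces to 81 mod 6 = 3; 3^3 ≡ 6 (mod 7).
Combine by CRT: x ≡ 31 (mod 37), x ≡ 12 (mod 17), x ≡ 6 (mod 7) ⇒ x ≡ 216 (mod 4403).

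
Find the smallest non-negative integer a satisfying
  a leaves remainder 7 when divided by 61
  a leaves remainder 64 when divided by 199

9218

From a ≡ 7 (mod 61) write a = 7 + 61t. Substituting into a ≡ 64 (mod 199) gives 61t ≡ 57 (mod 199), and since 61⁻¹ ≡ 62 (mod 199), t ≡ 151. Hence a ≡ 7 + 61·151 = 9218 (mod 12139).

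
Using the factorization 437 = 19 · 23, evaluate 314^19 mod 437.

Mod 19: 314 ≡ 10; by Fermat, exponent reduces to 19 mod 18 = 1; 10^1 ≡ 10 (mod 19).
Mod 23: 314 ≡ 15; 15^19 ≡ 19 (mod 23).
Combine by CRT: x ≡ 10 (mod 19), x ≡ 19 (mod 23) ⇒ x ≡ 295 (mod 437).

295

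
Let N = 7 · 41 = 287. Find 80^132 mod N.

78

Mod 7: 80 ≡ 3; since 6 | 132, by Fermat 3^132 ≡ 1 (mod 7).
Mod 41: 80 ≡ 39; by Fermat, exponent reduces to 132 mod 40 = 12; 39^12 ≡ 37 (mod 41).
Combine by CRT: x ≡ 1 (mod 7), x ≡ 37 (mod 41) ⇒ x ≡ 78 (mod 287).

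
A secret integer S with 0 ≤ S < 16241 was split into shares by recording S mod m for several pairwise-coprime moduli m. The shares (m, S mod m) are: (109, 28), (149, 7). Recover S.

12672

From S ≡ 28 (mod 109) write S = 28 + 109t. Substituting into S ≡ 7 (mod 149) gives 109t ≡ 128 (mod 149), and since 109⁻¹ ≡ 108 (mod 149), t ≡ 116. Hence S ≡ 28 + 109·116 = 12672 (mod 16241).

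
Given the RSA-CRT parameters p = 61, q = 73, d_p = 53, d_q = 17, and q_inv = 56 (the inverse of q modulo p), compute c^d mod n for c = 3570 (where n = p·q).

528

m₁ = c^(d_p) mod p: c ≡ 32 (mod 61), and 32^53 mod 61 = 40.
m₂ = c^(d_q) mod q: c ≡ 66 (mod 73), and 66^17 mod 73 = 17.
h = q_inv·(m₁ − m₂) mod p = 56·(40 − 17) mod 61 = 7.
m = m₂ + h·q = 17 + 7·73 = 528.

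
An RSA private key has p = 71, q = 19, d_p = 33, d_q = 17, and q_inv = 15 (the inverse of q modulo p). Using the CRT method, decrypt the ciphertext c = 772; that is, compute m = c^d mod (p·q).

1072

m₁ = c^(d_p) mod p: c ≡ 62 (mod 71), and 62^33 mod 71 = 7.
m₂ = c^(d_q) mod q: c ≡ 12 (mod 19), and 12^17 mod 19 = 8.
h = q_inv·(m₁ − m₂) mod p = 15·(7 − 8) mod 71 = 56.
m = m₂ + h·q = 8 + 56·19 = 1072.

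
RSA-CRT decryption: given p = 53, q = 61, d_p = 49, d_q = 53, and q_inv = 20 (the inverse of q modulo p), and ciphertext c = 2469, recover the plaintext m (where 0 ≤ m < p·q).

509

m₁ = c^(d_p) mod p: c ≡ 31 (mod 53), and 31^49 mod 53 = 32.
m₂ = c^(d_q) mod q: c ≡ 29 (mod 61), and 29^53 mod 61 = 21.
h = q_inv·(m₁ − m₂) mod p = 20·(32 − 21) mod 53 = 8.
m = m₂ + h·q = 21 + 8·61 = 509.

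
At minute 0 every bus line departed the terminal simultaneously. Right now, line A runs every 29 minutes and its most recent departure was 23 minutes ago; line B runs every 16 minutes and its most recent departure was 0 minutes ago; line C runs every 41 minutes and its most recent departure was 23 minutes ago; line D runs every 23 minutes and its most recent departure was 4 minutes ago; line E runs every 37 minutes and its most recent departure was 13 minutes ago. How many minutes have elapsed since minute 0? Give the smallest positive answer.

6816560

The moduli are pairwise coprime; N = 29·16·41·23·37 = 16189424.
N/29 = 558256; 558256 ≡ 6 (mod 29); 6·5 ≡ 1, so inverse 5.
N/16 = 1011839; 1011839 ≡ 15 (mod 16); 15·15 ≡ 1, so inverse 15.
N/41 = 394864; 394864 ≡ 34 (mod 41); 34·35 ≡ 1, so inverse 35.
N/23 = 703888; 703888 ≡ 19 (mod 23); 19·17 ≡ 1, so inverse 17.
N/37 = 437552; 437552 ≡ 27 (mod 37); 27·11 ≡ 1, so inverse 11.
t ≡ 23·558256·5 + 0·1011839·15 + 23·394864·35 + 4·703888·17 + 13·437552·11 = 492499280.
492499280 mod 16189424 = 6816560.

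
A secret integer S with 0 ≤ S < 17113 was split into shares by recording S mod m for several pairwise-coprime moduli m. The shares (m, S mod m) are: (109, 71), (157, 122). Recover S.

5303

From S ≡ 71 (mod 109) write S = 71 + 109t. Substituting into S ≡ 122 (mod 157) gives 109t ≡ 51 (mod 157), and since 109⁻¹ ≡ 121 (mod 157), t ≡ 48. Hence S ≡ 71 + 109·48 = 5303 (mod 17113).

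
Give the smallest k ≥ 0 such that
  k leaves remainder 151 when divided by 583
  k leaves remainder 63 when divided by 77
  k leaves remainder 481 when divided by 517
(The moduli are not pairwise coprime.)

3066

Combine the congruences pairwise.
gcd(583, 77) = 11 and 11 | (63 − 151), so the pair is consistent; merging gives k ≡ 3066 (mod 4081), where 4081 = lcm(583, 77).
gcd(4081, 517) = 11 and 11 | (481 − 3066), so the pair is consistent; merging gives k ≡ 3066 (mod 191807), where 191807 = lcm(4081, 517).
The solution is unique modulo lcm(583, 77, 517) = 191807.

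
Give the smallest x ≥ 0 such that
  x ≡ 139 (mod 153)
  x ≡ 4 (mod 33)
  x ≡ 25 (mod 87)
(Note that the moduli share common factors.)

12379

Combine the congruences pairwise.
gcd(153, 33) = 3 and 3 | (4 − 139), so the pair is consistent; merging gives x ≡ 598 (mod 1683), where 1683 = lcm(153, 33).
gcd(1683, 87) = 3 and 3 | (25 − 598), so the pair is consistent; merging gives x ≡ 12379 (mod 48807), where 48807 = lcm(1683, 87).
The solution is unique modulo lcm(153, 33, 87) = 48807.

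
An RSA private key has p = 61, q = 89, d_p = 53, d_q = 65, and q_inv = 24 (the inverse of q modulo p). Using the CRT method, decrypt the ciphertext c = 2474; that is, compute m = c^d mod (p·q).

4900

m₁ = c^(d_p) mod p: c ≡ 34 (mod 61), and 34^53 mod 61 = 20.
m₂ = c^(d_q) mod q: c ≡ 71 (mod 89), and 71^65 mod 89 = 5.
h = q_inv·(m₁ − m₂) mod p = 24·(20 − 5) mod 61 = 55.
m = m₂ + h·q = 5 + 55·89 = 4900.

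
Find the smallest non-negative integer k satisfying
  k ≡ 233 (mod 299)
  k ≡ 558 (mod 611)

13389

Combine the congruences pairwise.
gcd(299, 611) = 13 and 13 | (558 − 233), so the pair is consistent; merging gives k ≡ 13389 (mod 14053), where 14053 = lcm(299, 611).
The solution is unique modulo lcm(299, 611) = 14053.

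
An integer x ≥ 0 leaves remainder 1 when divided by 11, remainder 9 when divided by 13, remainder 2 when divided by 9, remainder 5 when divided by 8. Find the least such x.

10253

The moduli are pairwise coprime; N = 11·13·9·8 = 10296.
N/11 = 936; 936 ≡ 1 (mod 11), inverse 1.
N/13 = 792; 792 ≡ 12 (mod 13); 12·12 ≡ 1, so inverse 12.
N/9 = 1144; 1144 ≡ 1 (mod 9), inverse 1.
N/8 = 1287; 1287 ≡ 7 (mod 8); 7·7 ≡ 1, so inverse 7.
x ≡ 1·936·1 + 9·792·12 + 2·1144·1 + 5·1287·7 = 133805.
133805 mod 10296 = 10253.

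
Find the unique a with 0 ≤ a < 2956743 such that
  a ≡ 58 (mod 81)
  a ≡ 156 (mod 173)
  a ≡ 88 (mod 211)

From a ≡ 58 (mod 81) write a = 58 + 81t. Substituting into a ≡ 156 (mod 173) gives 81t ≡ 98 (mod 173), and since 81⁻¹ ≡ 47 (mod 173), t ≡ 108. Hence a ≡ 58 + 81·108 = 8806 (mod 14013).
From a ≡ 8806 (mod 14013) write a = 8806 + 14013t. Substituting into a ≡ 88 (mod 211) gives 14013t ≡ 144 (mod 211), and since 87⁻¹ ≡ 114 (mod 211), t ≡ 169. Hence a ≡ 8806 + 14013·169 = 2377003 (mod 2956743).

2377003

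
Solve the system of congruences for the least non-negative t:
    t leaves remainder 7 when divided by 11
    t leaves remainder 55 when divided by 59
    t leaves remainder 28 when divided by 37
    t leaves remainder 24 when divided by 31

The moduli are pairwise coprime; N = 11·59·37·31 = 744403.
N/11 = 67673; 67673 ≡ 1 (mod 11), inverse 1.
N/59 = 12617; 12617 ≡ 50 (mod 59); 50·13 ≡ 1, so inverse 13.
N/37 = 20119; 20119 ≡ 28 (mod 37); 28·4 ≡ 1, so inverse 4.
N/31 = 24013; 24013 ≡ 19 (mod 31); 19·18 ≡ 1, so inverse 18.
t ≡ 7·67673·1 + 55·12617·13 + 28·20119·4 + 24·24013·18 = 22121810.
22121810 mod 744403 = 534123.

534123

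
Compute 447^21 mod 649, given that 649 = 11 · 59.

Mod 11: 447 ≡ 7; by Fermat, exponent reduces to 21 mod 10 = 1; 7^1 ≡ 7 (mod 11).
Mod 59: 447 ≡ 34; 34^21 ≡ 31 (mod 59).
Combine by CRT: x ≡ 7 (mod 11), x ≡ 31 (mod 59) ⇒ x ≡ 326 (mod 649).

326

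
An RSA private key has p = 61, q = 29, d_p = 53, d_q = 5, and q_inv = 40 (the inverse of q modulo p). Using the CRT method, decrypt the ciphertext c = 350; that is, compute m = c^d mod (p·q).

m₁ = c^(d_p) mod p: c ≡ 45 (mod 61), and 45^53 mod 61 = 4.
m₂ = c^(d_q) mod q: c ≡ 2 (mod 29), and 2^5 mod 29 = 3.
h = q_inv·(m₁ − m₂) mod p = 40·(4 − 3) mod 61 = 40.
m = m₂ + h·q = 3 + 40·29 = 1163.

1163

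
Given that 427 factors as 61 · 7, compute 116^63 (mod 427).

211

Mod 61: 116 ≡ 55; by Fermat, exponent reduces to 63 mod 60 = 3; 55^3 ≡ 28 (mod 61).
Mod 7: 116 ≡ 4; by Fermat, exponent reduces to 63 mod 6 = 3; 4^3 ≡ 1 (mod 7).
Combine by CRT: x ≡ 28 (mod 61), x ≡ 1 (mod 7) ⇒ x ≡ 211 (mod 427).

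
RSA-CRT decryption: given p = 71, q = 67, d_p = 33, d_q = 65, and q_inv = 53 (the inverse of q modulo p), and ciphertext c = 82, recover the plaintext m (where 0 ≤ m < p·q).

m₁ = c^(d_p) mod p: c ≡ 11 (mod 71), and 11^33 mod 71 = 44.
m₂ = c^(d_q) mod q: c ≡ 15 (mod 67), and 15^65 mod 67 = 9.
h = q_inv·(m₁ − m₂) mod p = 53·(44 − 9) mod 71 = 9.
m = m₂ + h·q = 9 + 9·67 = 612.

612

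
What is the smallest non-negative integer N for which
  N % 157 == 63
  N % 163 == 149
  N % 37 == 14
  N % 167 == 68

Combine the congruences pairwise.
From N ≡ 63 (mod 157) write N = 63 + 157t. Substituting into N ≡ 149 (mod 163) gives 157t ≡ 86 (mod 163), and since 157⁻¹ ≡ 27 (mod 163), t ≡ 40. Hence N ≡ 63 + 157·40 = 6343 (mod 25591).
From N ≡ 6343 (mod 25591) write N = 6343 + 25591t. Substituting into N ≡ 14 (mod 37) gives 25591t ≡ 35 (mod 37), and since 24⁻¹ ≡ 17 (mod 37), t ≡ 3. Hence N ≡ 6343 + 25591·3 = 83116 (mod 946867).
From N ≡ 83116 (mod 946867) write N = 83116 + 946867t. Substituting into N ≡ 68 (mod 167) gives 946867t ≡ 118 (mod 167), and since 144⁻¹ ≡ 29 (mod 167), t ≡ 82. Hence N ≡ 83116 + 946867·82 = 77726210 (mod 158126789).

77726210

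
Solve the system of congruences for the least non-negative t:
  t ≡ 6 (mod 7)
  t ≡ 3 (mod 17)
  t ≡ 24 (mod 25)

Combine the congruences pairwise.
From t ≡ 6 (mod 7) write t = 6 + 7s. Substituting into t ≡ 3 (mod 17) gives 7s ≡ 14 (mod 17), and since 7⁻¹ ≡ 5 (mod 17), s ≡ 2. Hence t ≡ 6 + 7·2 = 20 (mod 119).
From t ≡ 20 (mod 119) write t = 20 + 119s. Substituting into t ≡ 24 (mod 25) gives 119s ≡ 4 (mod 25), and since 19⁻¹ ≡ 4 (mod 25), s ≡ 16. Hence t ≡ 20 + 119·16 = 1924 (mod 2975).

1924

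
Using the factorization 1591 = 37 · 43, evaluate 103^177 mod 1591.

1030

Mod 37: 103 ≡ 29; by Fermat, exponent reduces to 177 mod 36 = 33; 29^33 ≡ 31 (mod 37).
Mod 43: 103 ≡ 17; by Fermat, exponent reduces to 177 mod 42 = 9; 17^9 ≡ 41 (mod 43).
Combine by CRT: x ≡ 31 (mod 37), x ≡ 41 (mod 43) ⇒ x ≡ 1030 (mod 1591).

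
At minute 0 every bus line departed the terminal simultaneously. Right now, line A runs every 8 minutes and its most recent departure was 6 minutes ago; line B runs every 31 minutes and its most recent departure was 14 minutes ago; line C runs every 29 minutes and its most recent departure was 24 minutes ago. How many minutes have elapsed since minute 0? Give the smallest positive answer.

From t ≡ 6 (mod 8) write t = 6 + 8s. Substituting into t ≡ 14 (mod 31) gives 8s ≡ 8 (mod 31), and since 8⁻¹ ≡ 4 (mod 31), s ≡ 1. Hence t ≡ 6 + 8·1 = 14 (mod 248).
From t ≡ 14 (mod 248) write t = 14 + 248s. Substituting into t ≡ 24 (mod 29) gives 248s ≡ 10 (mod 29), and since 16⁻¹ ≡ 20 (mod 29), s ≡ 26. Hence t ≡ 14 + 248·26 = 6462 (mod 7192).

6462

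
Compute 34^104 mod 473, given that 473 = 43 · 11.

67

Mod 43: 34 ≡ 34; by Fermat, exponent reduces to 104 mod 42 = 20; 34^20 ≡ 24 (mod 43).
Mod 11: 34 ≡ 1; by Fermat, exponent reduces to 104 mod 10 = 4; 1^4 ≡ 1 (mod 11).
Combine by CRT: x ≡ 24 (mod 43), x ≡ 1 (mod 11) ⇒ x ≡ 67 (mod 473).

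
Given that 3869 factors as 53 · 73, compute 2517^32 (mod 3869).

Mod 53: 2517 ≡ 26; 26^32 ≡ 24 (mod 53).
Mod 73: 2517 ≡ 35; 35^32 ≡ 2 (mod 73).
Combine by CRT: x ≡ 24 (mod 53), x ≡ 2 (mod 73) ⇒ x ≡ 1243 (mod 3869).

1243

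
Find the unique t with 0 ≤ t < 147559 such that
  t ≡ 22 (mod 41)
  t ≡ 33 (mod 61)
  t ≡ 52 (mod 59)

56397

From t ≡ 22 (mod 41) write t = 22 + 41s. Substituting into t ≡ 33 (mod 61) gives 41s ≡ 11 (mod 61), and since 41⁻¹ ≡ 3 (mod 61), s ≡ 33. Hence t ≡ 22 + 41·33 = 1375 (mod 2501).
From t ≡ 1375 (mod 2501) write t = 1375 + 2501s. Substituting into t ≡ 52 (mod 59) gives 2501s ≡ 34 (mod 59), and since 23⁻¹ ≡ 18 (mod 59), s ≡ 22. Hence t ≡ 1375 + 2501·22 = 56397 (mod 147559).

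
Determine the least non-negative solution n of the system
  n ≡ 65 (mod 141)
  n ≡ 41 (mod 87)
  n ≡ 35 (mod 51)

Combine the congruences pairwise.
gcd(141, 87) = 3 and 3 | (41 − 65), so the pair is consistent; merging gives n ≡ 911 (mod 4089), where 4089 = lcm(141, 87).
gcd(4089, 51) = 3 and 3 | (35 − 911), so the pair is consistent; merging gives n ≡ 66335 (mod 69513), where 69513 = lcm(4089, 51).
The solution is unique modulo lcm(141, 87, 51) = 69513.

66335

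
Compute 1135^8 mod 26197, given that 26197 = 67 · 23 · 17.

1752

Mod 67: 1135 ≡ 63; 63^8 ≡ 10 (mod 67).
Mod 23: 1135 ≡ 8; 8^8 ≡ 4 (mod 23).
Mod 17: 1135 ≡ 13; 13^8 ≡ 1 (mod 17).
Combine by CRT: x ≡ 10 (mod 67), x ≡ 4 (mod 23), x ≡ 1 (mod 17) ⇒ x ≡ 1752 (mod 26197).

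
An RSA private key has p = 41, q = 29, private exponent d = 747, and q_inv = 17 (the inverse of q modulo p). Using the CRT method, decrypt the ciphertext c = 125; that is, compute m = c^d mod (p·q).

5

d_p = d mod (p−1) = 747 mod 40 = 27; d_q = d mod (q−1) = 19.
m₁ = c^(d_p) mod p: c ≡ 2 (mod 41), and 2^27 mod 41 = 5.
m₂ = c^(d_q) mod q: c ≡ 9 (mod 29), and 9^19 mod 29 = 5.
h = q_inv·(m₁ − m₂) mod p = 17·(5 − 5) mod 41 = 0.
m = m₂ + h·q = 5 + 0·29 = 5.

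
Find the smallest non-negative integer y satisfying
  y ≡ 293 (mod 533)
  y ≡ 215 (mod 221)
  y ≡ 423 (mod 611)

Combine the congruences pairwise.
gcd(533, 221) = 13 and 13 | (215 − 293), so the pair is consistent; merging gives y ≡ 2425 (mod 9061), where 9061 = lcm(533, 221).
gcd(9061, 611) = 13 and 13 | (423 − 2425), so the pair is consistent; merging gives y ≡ 283316 (mod 425867), where 425867 = lcm(9061, 611).
The solution is unique modulo lcm(533, 221, 611) = 425867.

283316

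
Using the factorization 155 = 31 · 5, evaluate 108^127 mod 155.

147

Mod 31: 108 ≡ 15; by Fermat, exponent reduces to 127 mod 30 = 7; 15^7 ≡ 23 (mod 31).
Mod 5: 108 ≡ 3; by Fermat, exponent reduces to 127 mod 4 = 3; 3^3 ≡ 2 (mod 5).
Combine by CRT: x ≡ 23 (mod 31), x ≡ 2 (mod 5) ⇒ x ≡ 147 (mod 155).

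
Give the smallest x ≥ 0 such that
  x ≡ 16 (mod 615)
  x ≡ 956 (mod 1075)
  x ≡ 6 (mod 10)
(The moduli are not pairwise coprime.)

16006

gcd(615, 1075) = 5 and 5 | (956 − 16), so the pair is consistent; merging gives x ≡ 16006 (mod 132225), where 132225 = lcm(615, 1075).
gcd(132225, 10) = 5 and 5 | (6 − 16006), so the pair is consistent; merging gives x ≡ 16006 (mod 264450), where 264450 = lcm(132225, 10).
The solution is unique modulo lcm(615, 1075, 10) = 264450.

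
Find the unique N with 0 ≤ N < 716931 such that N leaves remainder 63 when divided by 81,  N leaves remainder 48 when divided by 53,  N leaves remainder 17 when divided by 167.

The moduli are pairwise coprime; M = 81·53·167 = 716931.
M/81 = 8851; 8851 ≡ 22 (mod 81); 22·70 ≡ 1, so inverse 70.
M/53 = 13527; 13527 ≡ 12 (mod 53); 12·31 ≡ 1, so inverse 31.
M/167 = 4293; 4293 ≡ 118 (mod 167); 118·92 ≡ 1, so inverse 92.
N ≡ 63·8851·70 + 48·13527·31 + 17·4293·92 = 65875338.
65875338 mod 716931 = 634617.

634617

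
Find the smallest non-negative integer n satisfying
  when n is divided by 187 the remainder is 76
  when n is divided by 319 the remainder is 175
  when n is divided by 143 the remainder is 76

36541

Combine the congruences pairwise.
gcd(187, 319) = 11 and 11 | (175 − 76), so the pair is consistent; merging gives n ≡ 4003 (mod 5423), where 5423 = lcm(187, 319).
gcd(5423, 143) = 11 and 11 | (76 − 4003), so the pair is consistent; merging gives n ≡ 36541 (mod 70499), where 70499 = lcm(5423, 143).
The solution is unique modulo lcm(187, 319, 143) = 70499.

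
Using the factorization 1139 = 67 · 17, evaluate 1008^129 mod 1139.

Mod 67: 1008 ≡ 3; by Fermat, exponent reduces to 129 mod 66 = 63; 3^63 ≡ 5 (mod 67).
Mod 17: 1008 ≡ 5; by Fermat, exponent reduces to 129 mod 16 = 1; 5^1 ≡ 5 (mod 17).
Combine by CRT: x ≡ 5 (mod 67), x ≡ 5 (mod 17) ⇒ x ≡ 5 (mod 1139).

5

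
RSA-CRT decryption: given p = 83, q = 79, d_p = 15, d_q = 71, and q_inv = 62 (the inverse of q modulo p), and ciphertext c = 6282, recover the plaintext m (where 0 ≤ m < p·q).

4915

m₁ = c^(d_p) mod p: c ≡ 57 (mod 83), and 57^15 mod 83 = 18.
m₂ = c^(d_q) mod q: c ≡ 41 (mod 79), and 41^71 mod 79 = 17.
h = q_inv·(m₁ − m₂) mod p = 62·(18 − 17) mod 83 = 62.
m = m₂ + h·q = 17 + 62·79 = 4915.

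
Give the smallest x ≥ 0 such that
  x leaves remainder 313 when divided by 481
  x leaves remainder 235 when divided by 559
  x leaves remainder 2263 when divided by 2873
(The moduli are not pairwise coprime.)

Combine the congruences pairwise.
gcd(481, 559) = 13 and 13 | (235 − 313), so the pair is consistent; merging gives x ≡ 794 (mod 20683), where 20683 = lcm(481, 559).
gcd(20683, 2873) = 13 and 13 | (2263 − 794), so the pair is consistent; merging gives x ≡ 2027728 (mod 4570943), where 4570943 = lcm(20683, 2873).
The solution is unique modulo lcm(481, 559, 2873) = 4570943.

2027728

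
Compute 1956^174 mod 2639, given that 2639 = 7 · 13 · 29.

1702

Mod 7: 1956 ≡ 3; since 6 | 174, by Fermat 3^174 ≡ 1 (mod 7).
Mod 13: 1956 ≡ 6; by Fermat, exponent reduces to 174 mod 12 = 6; 6^6 ≡ 12 (mod 13).
Mod 29: 1956 ≡ 13; by Fermat, exponent reduces to 174 mod 28 = 6; 13^6 ≡ 20 (mod 29).
Combine by CRT: x ≡ 1 (mod 7), x ≡ 12 (mod 13), x ≡ 20 (mod 29) ⇒ x ≡ 1702 (mod 2639).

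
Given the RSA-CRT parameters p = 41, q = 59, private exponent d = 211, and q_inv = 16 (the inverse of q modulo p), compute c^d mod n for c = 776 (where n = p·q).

793

d_p = d mod (p−1) = 211 mod 40 = 11; d_q = d mod (q−1) = 37.
m₁ = c^(d_p) mod p: c ≡ 38 (mod 41), and 38^11 mod 41 = 14.
m₂ = c^(d_q) mod q: c ≡ 9 (mod 59), and 9^37 mod 59 = 26.
h = q_inv·(m₁ − m₂) mod p = 16·(14 − 26) mod 41 = 13.
m = m₂ + h·q = 26 + 13·59 = 793.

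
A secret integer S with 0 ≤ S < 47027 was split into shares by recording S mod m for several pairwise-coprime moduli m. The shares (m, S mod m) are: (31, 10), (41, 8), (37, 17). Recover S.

39163

From S ≡ 10 (mod 31) write S = 10 + 31t. Substituting into S ≡ 8 (mod 41) gives 31t ≡ 39 (mod 41), and since 31⁻¹ ≡ 4 (mod 41), t ≡ 33. Hence S ≡ 10 + 31·33 = 1033 (mod 1271).
From S ≡ 1033 (mod 1271) write S = 1033 + 1271t. Substituting into S ≡ 17 (mod 37) gives 1271t ≡ 20 (mod 37), and since 13⁻¹ ≡ 20 (mod 37), t ≡ 30. Hence S ≡ 1033 + 1271·30 = 39163 (mod 47027).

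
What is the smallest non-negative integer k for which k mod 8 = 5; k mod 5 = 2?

From k ≡ 5 (mod 8) write k = 5 + 8t. Substituting into k ≡ 2 (mod 5) gives 8t ≡ 2 (mod 5), and since 3⁻¹ ≡ 2 (mod 5), t ≡ 4. Hence k ≡ 5 + 8·4 = 37 (mod 40).

37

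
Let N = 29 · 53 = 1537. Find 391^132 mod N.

Mod 29: 391 ≡ 14; by Fermat, exponent reduces to 132 mod 28 = 20; 14^20 ≡ 24 (mod 29).
Mod 53: 391 ≡ 20; by Fermat, exponent reduces to 132 mod 52 = 28; 20^28 ≡ 24 (mod 53).
Combine by CRT: x ≡ 24 (mod 29), x ≡ 24 (mod 53) ⇒ x ≡ 24 (mod 1537).

24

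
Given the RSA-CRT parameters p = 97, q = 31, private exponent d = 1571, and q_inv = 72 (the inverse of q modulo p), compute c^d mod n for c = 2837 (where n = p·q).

d_p = d mod (p−1) = 1571 mod 96 = 35; d_q = d mod (q−1) = 11.
m₁ = c^(d_p) mod p: c ≡ 24 (mod 97), and 24^35 mod 97 = 4.
m₂ = c^(d_q) mod q: c ≡ 16 (mod 31), and 16^11 mod 31 = 16.
h = q_inv·(m₁ − m₂) mod p = 72·(4 − 16) mod 97 = 9.
m = m₂ + h·q = 16 + 9·31 = 295.

295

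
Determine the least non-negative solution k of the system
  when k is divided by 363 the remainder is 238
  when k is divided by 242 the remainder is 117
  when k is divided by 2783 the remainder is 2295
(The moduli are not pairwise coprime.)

gcd(363, 242) = 121 and 121 | (117 − 238), so the pair is consistent; merging gives k ≡ 601 (mod 726), where 726 = lcm(363, 242).
gcd(726, 2783) = 121 and 121 | (2295 − 601), so the pair is consistent; merging gives k ≡ 7861 (mod 16698), where 16698 = lcm(726, 2783).
The solution is unique modulo lcm(363, 242, 2783) = 16698.

7861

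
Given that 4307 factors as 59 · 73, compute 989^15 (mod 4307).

979

Mod 59: 989 ≡ 45; 45^15 ≡ 35 (mod 59).
Mod 73: 989 ≡ 40; 40^15 ≡ 30 (mod 73).
Combine by CRT: x ≡ 35 (mod 59), x ≡ 30 (mod 73) ⇒ x ≡ 979 (mod 4307).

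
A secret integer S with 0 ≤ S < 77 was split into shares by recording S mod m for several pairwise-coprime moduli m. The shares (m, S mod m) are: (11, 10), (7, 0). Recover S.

Combine the congruences pairwise.
From S ≡ 10 (mod 11) write S = 10 + 11t. Substituting into S ≡ 0 (mod 7) gives 11t ≡ 4 (mod 7), and since 4⁻¹ ≡ 2 (mod 7), t ≡ 1. Hence S ≡ 10 + 11·1 = 21 (mod 77).

21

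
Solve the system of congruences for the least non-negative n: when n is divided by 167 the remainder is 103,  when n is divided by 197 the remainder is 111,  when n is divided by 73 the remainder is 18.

The moduli are pairwise coprime; M = 167·197·73 = 2401627.
M/167 = 14381; 14381 ≡ 19 (mod 167); 19·44 ≡ 1, so inverse 44.
M/197 = 12191; 12191 ≡ 174 (mod 197); 174·137 ≡ 1, so inverse 137.
M/73 = 32899; 32899 ≡ 49 (mod 73); 49·3 ≡ 1, so inverse 3.
n ≡ 103·14381·44 + 111·12191·137 + 18·32899·3 = 252339775.
252339775 mod 2401627 = 168940.

168940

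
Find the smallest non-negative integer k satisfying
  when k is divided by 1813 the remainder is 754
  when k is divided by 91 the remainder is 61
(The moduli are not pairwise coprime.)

gcd(1813, 91) = 7 and 7 | (61 − 754), so the pair is consistent; merging gives k ≡ 15258 (mod 23569), where 23569 = lcm(1813, 91).
The solution is unique modulo lcm(1813, 91) = 23569.

15258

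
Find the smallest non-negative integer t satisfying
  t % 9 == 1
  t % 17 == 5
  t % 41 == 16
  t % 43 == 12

The moduli are pairwise coprime; N = 9·17·41·43 = 269739.
N/9 = 29971; 29971 ≡ 1 (mod 9), inverse 1.
N/17 = 15867; 15867 ≡ 6 (mod 17); 6·3 ≡ 1, so inverse 3.
N/41 = 6579; 6579 ≡ 19 (mod 41); 19·13 ≡ 1, so inverse 13.
N/43 = 6273; 6273 ≡ 38 (mod 43); 38·17 ≡ 1, so inverse 17.
t ≡ 1·29971·1 + 5·15867·3 + 16·6579·13 + 12·6273·17 = 2916100.
2916100 mod 269739 = 218710.

218710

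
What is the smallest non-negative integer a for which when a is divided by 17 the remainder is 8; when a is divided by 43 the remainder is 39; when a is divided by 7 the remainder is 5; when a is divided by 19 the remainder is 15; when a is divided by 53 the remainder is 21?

5037618

Combine the congruences pairwise.
From a ≡ 8 (mod 17) write a = 8 + 17t. Substituting into a ≡ 39 (mod 43) gives 17t ≡ 31 (mod 43), and since 17⁻¹ ≡ 38 (mod 43), t ≡ 17. Hence a ≡ 8 + 17·17 = 297 (mod 731).
From a ≡ 297 (mod 731) write a = 297 + 731t. Substituting into a ≡ 5 (mod 7) gives 731t ≡ 2 (mod 7), and since 3⁻¹ ≡ 5 (mod 7), t ≡ 3. Hence a ≡ 297 + 731·3 = 2490 (mod 5117).
From a ≡ 2490 (mod 5117) write a = 2490 + 5117t. Substituting into a ≡ 15 (mod 19) gives 5117t ≡ 14 (mod 19), and since 6⁻¹ ≡ 16 (mod 19), t ≡ 15. Hence a ≡ 2490 + 5117·15 = 79245 (mod 97223).
From a ≡ 79245 (mod 97223) write a = 79245 + 97223t. Substituting into a ≡ 21 (mod 53) gives 97223t ≡ 11 (mod 53), and since 21⁻¹ ≡ 48 (mod 53), t ≡ 51. Hence a ≡ 79245 + 97223·51 = 5037618 (mod 5152819).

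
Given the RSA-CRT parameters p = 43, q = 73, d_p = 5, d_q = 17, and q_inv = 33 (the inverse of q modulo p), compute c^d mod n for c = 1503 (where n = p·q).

1731

m₁ = c^(d_p) mod p: c ≡ 41 (mod 43), and 41^5 mod 43 = 11.
m₂ = c^(d_q) mod q: c ≡ 43 (mod 73), and 43^17 mod 73 = 52.
h = q_inv·(m₁ − m₂) mod p = 33·(11 − 52) mod 43 = 23.
m = m₂ + h·q = 52 + 23·73 = 1731.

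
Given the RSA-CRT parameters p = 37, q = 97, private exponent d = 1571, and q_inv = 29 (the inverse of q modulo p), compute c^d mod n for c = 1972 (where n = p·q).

d_p = d mod (p−1) = 1571 mod 36 = 23; d_q = d mod (q−1) = 35.
m₁ = c^(d_p) mod p: c ≡ 11 (mod 37), and 11^23 mod 37 = 27.
m₂ = c^(d_q) mod q: c ≡ 32 (mod 97), and 32^35 mod 97 = 66.
h = q_inv·(m₁ − m₂) mod p = 29·(27 − 66) mod 37 = 16.
m = m₂ + h·q = 66 + 16·97 = 1618.

1618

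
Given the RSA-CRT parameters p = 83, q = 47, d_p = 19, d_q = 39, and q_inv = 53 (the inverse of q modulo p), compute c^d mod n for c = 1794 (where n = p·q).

m₁ = c^(d_p) mod p: c ≡ 51 (mod 83), and 51^19 mod 83 = 25.
m₂ = c^(d_q) mod q: c ≡ 8 (mod 47), and 8^39 mod 47 = 4.
h = q_inv·(m₁ − m₂) mod p = 53·(25 − 4) mod 83 = 34.
m = m₂ + h·q = 4 + 34·47 = 1602.

1602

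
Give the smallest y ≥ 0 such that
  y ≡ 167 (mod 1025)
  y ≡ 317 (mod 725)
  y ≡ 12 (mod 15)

45267

gcd(1025, 725) = 25 and 25 | (317 − 167), so the pair is consistent; merging gives y ≡ 15542 (mod 29725), where 29725 = lcm(1025, 725).
gcd(29725, 15) = 5 and 5 | (12 − 15542), so the pair is consistent; merging gives y ≡ 45267 (mod 89175), where 89175 = lcm(29725, 15).
The solution is unique modulo lcm(1025, 725, 15) = 89175.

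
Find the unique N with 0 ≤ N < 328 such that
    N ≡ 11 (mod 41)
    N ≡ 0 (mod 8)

Combine the congruences pairwise.
From N ≡ 11 (mod 41) write N = 11 + 41t. Substituting into N ≡ 0 (mod 8) gives 41t ≡ 5 (mod 8), and since 1⁻¹ ≡ 1 (mod 8), t ≡ 5. Hence N ≡ 11 + 41·5 = 216 (mod 328).

216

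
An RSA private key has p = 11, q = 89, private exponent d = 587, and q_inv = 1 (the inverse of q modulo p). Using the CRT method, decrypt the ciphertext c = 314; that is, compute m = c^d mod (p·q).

d_p = d mod (p−1) = 587 mod 10 = 7; d_q = d mod (q−1) = 59.
m₁ = c^(d_p) mod p: c ≡ 6 (mod 11), and 6^7 mod 11 = 8.
m₂ = c^(d_q) mod q: c ≡ 47 (mod 89), and 47^59 mod 89 = 18.
h = q_inv·(m₁ − m₂) mod p = 1·(8 − 18) mod 11 = 1.
m = m₂ + h·q = 18 + 1·89 = 107.

107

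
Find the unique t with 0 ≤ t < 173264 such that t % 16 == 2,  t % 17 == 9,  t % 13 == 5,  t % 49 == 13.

95906

The moduli are pairwise coprime; N = 16·17·13·49 = 173264.
N/16 = 10829; 10829 ≡ 13 (mod 16); 13·5 ≡ 1, so inverse 5.
N/17 = 10192; 10192 ≡ 9 (mod 17); 9·2 ≡ 1, so inverse 2.
N/13 = 13328; 13328 ≡ 3 (mod 13); 3·9 ≡ 1, so inverse 9.
N/49 = 3536; 3536 ≡ 8 (mod 49); 8·43 ≡ 1, so inverse 43.
t ≡ 2·10829·5 + 9·10192·2 + 5·13328·9 + 13·3536·43 = 2868130.
2868130 mod 173264 = 95906.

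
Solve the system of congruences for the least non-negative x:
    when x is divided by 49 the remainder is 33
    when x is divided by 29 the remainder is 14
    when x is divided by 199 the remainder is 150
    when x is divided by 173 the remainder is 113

The moduli are pairwise coprime; N = 49·29·199·173 = 48920767.
N/49 = 998383; 998383 ≡ 8 (mod 49); 8·43 ≡ 1, so inverse 43.
N/29 = 1686923; 1686923 ≡ 22 (mod 29); 22·4 ≡ 1, so inverse 4.
N/199 = 245833; 245833 ≡ 68 (mod 199); 68·120 ≡ 1, so inverse 120.
N/173 = 282779; 282779 ≡ 97 (mod 173); 97·66 ≡ 1, so inverse 66.
x ≡ 33·998383·43 + 14·1686923·4 + 150·245833·120 + 113·282779·66 = 8045132947.
8045132947 mod 48920767 = 22127159.

22127159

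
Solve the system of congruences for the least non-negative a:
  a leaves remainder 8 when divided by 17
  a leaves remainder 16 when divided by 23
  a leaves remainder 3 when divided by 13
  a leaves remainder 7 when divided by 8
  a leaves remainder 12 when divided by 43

322039

The moduli are pairwise coprime; N = 17·23·13·8·43 = 1748552.
N/17 = 102856; 102856 ≡ 6 (mod 17); 6·3 ≡ 1, so inverse 3.
N/23 = 76024; 76024 ≡ 9 (mod 23); 9·18 ≡ 1, so inverse 18.
N/13 = 134504; 134504 ≡ 6 (mod 13); 6·11 ≡ 1, so inverse 11.
N/8 = 218569; 218569 ≡ 1 (mod 8), inverse 1.
N/43 = 40664; 40664 ≡ 29 (mod 43); 29·3 ≡ 1, so inverse 3.
a ≡ 8·102856·3 + 16·76024·18 + 3·134504·11 + 7·218569·1 + 12·40664·3 = 31795975.
31795975 mod 1748552 = 322039.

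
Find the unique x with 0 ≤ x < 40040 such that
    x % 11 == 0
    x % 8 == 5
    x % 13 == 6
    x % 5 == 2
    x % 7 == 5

7117

From x ≡ 0 (mod 11) write x = 0 + 11t. Substituting into x ≡ 5 (mod 8) gives 11t ≡ 5 (mod 8), and since 3⁻¹ ≡ 3 (mod 8), t ≡ 7. Hence x ≡ 0 + 11·7 = 77 (mod 88).
From x ≡ 77 (mod 88) write x = 77 + 88t. Substituting into x ≡ 6 (mod 13) gives 88t ≡ 7 (mod 13), and since 10⁻¹ ≡ 4 (mod 13), t ≡ 2. Hence x ≡ 77 + 88·2 = 253 (mod 1144).
From x ≡ 253 (mod 1144) write x = 253 + 1144t. Substituting into x ≡ 2 (mod 5) gives 1144t ≡ 4 (mod 5), and since 4⁻¹ ≡ 4 (mod 5), t ≡ 1. Hence x ≡ 253 + 1144·1 = 1397 (mod 5720).
From x ≡ 1397 (mod 5720) write x = 1397 + 5720t. Substituting into x ≡ 5 (mod 7) gives 5720t ≡ 1 (mod 7), and since 1⁻¹ ≡ 1 (mod 7), t ≡ 1. Hence x ≡ 1397 + 5720·1 = 7117 (mod 40040).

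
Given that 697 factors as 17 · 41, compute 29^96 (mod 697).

Mod 17: 29 ≡ 12; since 16 | 96, by Fermat 12^96 ≡ 1 (mod 17).
Mod 41: 29 ≡ 29; by Fermat, exponent reduces to 96 mod 40 = 16; 29^16 ≡ 37 (mod 41).
Combine by CRT: x ≡ 1 (mod 17), x ≡ 37 (mod 41) ⇒ x ≡ 324 (mod 697).

324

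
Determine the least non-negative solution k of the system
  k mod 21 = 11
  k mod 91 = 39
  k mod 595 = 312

gcd(21, 91) = 7 and 7 | (39 − 11), so the pair is consistent; merging gives k ≡ 221 (mod 273), where 273 = lcm(21, 91).
gcd(273, 595) = 7 and 7 | (312 − 221), so the pair is consistent; merging gives k ≡ 15782 (mod 23205), where 23205 = lcm(273, 595).
The solution is unique modulo lcm(21, 91, 595) = 23205.

15782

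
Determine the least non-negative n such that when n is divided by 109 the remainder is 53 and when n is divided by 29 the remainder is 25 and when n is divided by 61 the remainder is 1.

Combine the congruences pairwise.
From n ≡ 53 (mod 109) write n = 53 + 109t. Substituting into n ≡ 25 (mod 29) gives 109t ≡ 1 (mod 29), and since 22⁻¹ ≡ 4 (mod 29), t ≡ 4. Hence n ≡ 53 + 109·4 = 489 (mod 3161).
From n ≡ 489 (mod 3161) write n = 489 + 3161t. Substituting into n ≡ 1 (mod 61) gives 3161t ≡ 0 (mod 61), and since 50⁻¹ ≡ 11 (mod 61), t ≡ 0. Hence n ≡ 489 + 3161·0 = 489 (mod 192821).

489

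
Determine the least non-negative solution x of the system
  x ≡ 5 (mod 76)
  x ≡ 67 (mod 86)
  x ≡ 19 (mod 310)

gcd(76, 86) = 2 and 2 | (67 − 5), so the pair is consistent; merging gives x ≡ 841 (mod 3268), where 3268 = lcm(76, 86).
gcd(3268, 310) = 2 and 2 | (19 − 841), so the pair is consistent; merging gives x ≡ 183849 (mod 506540), where 506540 = lcm(3268, 310).
The solution is unique modulo lcm(76, 86, 310) = 506540.

183849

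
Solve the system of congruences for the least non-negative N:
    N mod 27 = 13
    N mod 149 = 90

Combine the congruences pairwise.
From N ≡ 13 (mod 27) write N = 13 + 27t. Substituting into N ≡ 90 (mod 149) gives 27t ≡ 77 (mod 149), and since 27⁻¹ ≡ 138 (mod 149), t ≡ 47. Hence N ≡ 13 + 27·47 = 1282 (mod 4023).

1282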